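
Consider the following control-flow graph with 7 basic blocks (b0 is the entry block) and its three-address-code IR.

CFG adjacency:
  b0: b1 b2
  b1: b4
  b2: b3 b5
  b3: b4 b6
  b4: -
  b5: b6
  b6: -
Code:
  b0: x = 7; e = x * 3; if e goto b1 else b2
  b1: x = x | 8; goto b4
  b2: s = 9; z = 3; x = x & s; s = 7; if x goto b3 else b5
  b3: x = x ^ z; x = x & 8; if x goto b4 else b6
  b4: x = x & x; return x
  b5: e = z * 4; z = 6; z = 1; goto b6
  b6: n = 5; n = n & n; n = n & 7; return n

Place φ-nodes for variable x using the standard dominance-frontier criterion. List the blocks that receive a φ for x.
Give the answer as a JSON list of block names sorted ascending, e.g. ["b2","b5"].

Answer: ["b4", "b6"]

Working:
idom tree: b1←b0 b2←b0 b3←b2 b4←b0 b5←b2 b6←b2
Dom at joins:
  b4: preds {b1,b3}: {b0,b1} ∩ {b0,b2,b3} = {b0}; idom=b0
  b6: preds {b3,b5}: {b0,b2,b3} ∩ {b0,b2,b5} = {b0,b2}; idom=b2

DF derivation:
  b4←b1: walk b1 to b0
  b4←b3: walk b3→b2 to b0
  b6←b3: walk b3 to b2
  b6←b5: walk b5 to b2
  DF(b0)=∅
  DF(b1)={b4}
  DF(b2)={b4}
  DF(b3)={b4,b6}
  DF(b4)=∅
  DF(b5)={b6}
  DF(b6)=∅

φ for x: defs {b0,b1,b2,b3,b4}
  DF⁺ = {b4,b6}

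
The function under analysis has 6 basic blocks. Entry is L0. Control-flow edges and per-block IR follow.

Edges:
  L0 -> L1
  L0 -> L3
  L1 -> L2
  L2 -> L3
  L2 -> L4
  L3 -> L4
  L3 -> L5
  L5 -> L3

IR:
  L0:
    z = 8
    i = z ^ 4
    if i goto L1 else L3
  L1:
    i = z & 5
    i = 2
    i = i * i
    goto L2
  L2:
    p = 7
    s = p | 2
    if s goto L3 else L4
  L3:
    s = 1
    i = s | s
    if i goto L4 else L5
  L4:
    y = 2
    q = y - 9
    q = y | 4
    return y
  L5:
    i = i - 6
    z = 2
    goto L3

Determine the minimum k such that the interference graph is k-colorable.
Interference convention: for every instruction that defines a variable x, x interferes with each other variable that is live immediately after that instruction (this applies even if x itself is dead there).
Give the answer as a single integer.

Answer: 2

Derivation:
Block summaries:
  L0 def {i,z} use ∅
  L1 def {i} use {z}
  L2 def {p,s} use ∅
  L3 def {i,s} use ∅
  L4 def {q,y} use ∅
  L5 def {i,z} use {i}

Backward fixpoint:
  live L0: ∅→{z}
  live L1: {z}→∅
  live L2: ∅→∅
  live L3: ∅→{i}
  live L4: ∅→∅
  live L5: {i}→∅

Interference:
  i: {z}
  p: ∅
  q: {y}
  s: ∅
  y: {q}
  z: {i}

Registers:
  lower bound: {i,z} mutually conflict ⇒ χ ≥ 2
  2-colouring: r0={i,p,q,s}  r1={y,z}
  χ = 2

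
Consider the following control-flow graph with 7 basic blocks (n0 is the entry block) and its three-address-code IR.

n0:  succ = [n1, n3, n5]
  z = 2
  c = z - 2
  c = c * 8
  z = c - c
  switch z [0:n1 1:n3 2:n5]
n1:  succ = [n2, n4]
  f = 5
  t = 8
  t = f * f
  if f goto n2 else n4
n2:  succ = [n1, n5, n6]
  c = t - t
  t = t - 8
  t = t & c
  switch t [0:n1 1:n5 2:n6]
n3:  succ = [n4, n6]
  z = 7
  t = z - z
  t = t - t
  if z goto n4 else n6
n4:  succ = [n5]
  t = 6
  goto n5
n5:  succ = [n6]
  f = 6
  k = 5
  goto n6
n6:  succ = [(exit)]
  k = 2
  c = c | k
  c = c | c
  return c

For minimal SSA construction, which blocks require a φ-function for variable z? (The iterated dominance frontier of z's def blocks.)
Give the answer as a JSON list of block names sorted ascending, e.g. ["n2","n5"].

idom tree: n1←n0 n2←n1 n3←n0 n4←n0 n5←n0 n6←n0
Dom∩ at merges:
  n1: preds {n0,n2}: {n0} ∩ {n0,n1,n2} = {n0}; idom=n0
  n4: preds {n1,n3}: {n0,n1} ∩ {n0,n3} = {n0}; idom=n0
  n5: preds {n0,n2,n4}: {n0} ∩ {n0,n1,n2} ∩ {n0,n4} = {n0}; idom=n0
  n6: preds {n2,n3,n5}: {n0,n1,n2} ∩ {n0,n3} ∩ {n0,n5} = {n0}; idom=n0

DF derivation:
  join n1 pred n0: · stop@n0
  join n1 pred n2: n2→n1 stop@n0
  join n4 pred n1: n1 stop@n0
  join n4 pred n3: n3 stop@n0
  join n5 pred n0: · stop@n0
  join n5 pred n2: n2→n1 stop@n0
  join n5 pred n4: n4 stop@n0
  join n6 pred n2: n2→n1 stop@n0
  join n6 pred n3: n3 stop@n0
  join n6 pred n5: n5 stop@n0
  DF(n0)=∅
  DF(n1)={n1,n4,n5,n6}
  DF(n2)={n1,n5,n6}
  DF(n3)={n4,n6}
  DF(n4)={n5}
  DF(n5)={n6}
  DF(n6)=∅

φ for z: defs {n0,n3}
  DF⁺ = {n4,n5,n6}

Answer: ["n4", "n5", "n6"]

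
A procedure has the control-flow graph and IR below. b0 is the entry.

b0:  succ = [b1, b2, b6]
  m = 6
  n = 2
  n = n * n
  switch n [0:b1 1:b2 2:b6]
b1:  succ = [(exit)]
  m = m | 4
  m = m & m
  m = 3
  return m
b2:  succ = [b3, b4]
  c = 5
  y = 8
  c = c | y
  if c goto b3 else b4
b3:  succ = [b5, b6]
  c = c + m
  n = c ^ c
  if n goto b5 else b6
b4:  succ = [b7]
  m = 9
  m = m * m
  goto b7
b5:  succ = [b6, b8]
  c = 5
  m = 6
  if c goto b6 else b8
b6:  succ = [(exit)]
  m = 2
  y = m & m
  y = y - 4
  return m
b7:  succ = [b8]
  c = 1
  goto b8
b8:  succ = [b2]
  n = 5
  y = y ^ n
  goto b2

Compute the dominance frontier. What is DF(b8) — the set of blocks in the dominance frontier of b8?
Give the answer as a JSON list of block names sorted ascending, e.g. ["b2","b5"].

Answer: ["b2"]

Derivation:
idom tree: b1←b0 b2←b0 b3←b2 b4←b2 b5←b3 b6←b0 b7←b4 b8←b2
Dom∩ at merges:
  b2: preds {b0,b8}: {b0} ∩ {b0,b2,b8} = {b0}; idom=b0
  b6: preds {b0,b3,b5}: {b0} ∩ {b0,b2,b3} ∩ {b0,b2,b3,b5} = {b0}; idom=b0
  b8: preds {b5,b7}: {b0,b2,b3,b5} ∩ {b0,b2,b4,b7} = {b0,b2}; idom=b2

DF walk-up:
  join b2 pred b0: · stop@b0
  join b2 pred b8: b8→b2 stop@b0
  join b6 pred b0: · stop@b0
  join b6 pred b3: b3→b2 stop@b0
  join b6 pred b5: b5→b3→b2 stop@b0
  join b8 pred b5: b5→b3 stop@b2
  join b8 pred b7: b7→b4 stop@b2
  b0: DF=∅
  b1: DF=∅
  b2: DF={b2,b6}
  b3: DF={b6,b8}
  b4: DF={b8}
  b5: DF={b6,b8}
  b6: DF=∅
  b7: DF={b8}
  b8: DF={b2}

DF(b8) = ["b2"]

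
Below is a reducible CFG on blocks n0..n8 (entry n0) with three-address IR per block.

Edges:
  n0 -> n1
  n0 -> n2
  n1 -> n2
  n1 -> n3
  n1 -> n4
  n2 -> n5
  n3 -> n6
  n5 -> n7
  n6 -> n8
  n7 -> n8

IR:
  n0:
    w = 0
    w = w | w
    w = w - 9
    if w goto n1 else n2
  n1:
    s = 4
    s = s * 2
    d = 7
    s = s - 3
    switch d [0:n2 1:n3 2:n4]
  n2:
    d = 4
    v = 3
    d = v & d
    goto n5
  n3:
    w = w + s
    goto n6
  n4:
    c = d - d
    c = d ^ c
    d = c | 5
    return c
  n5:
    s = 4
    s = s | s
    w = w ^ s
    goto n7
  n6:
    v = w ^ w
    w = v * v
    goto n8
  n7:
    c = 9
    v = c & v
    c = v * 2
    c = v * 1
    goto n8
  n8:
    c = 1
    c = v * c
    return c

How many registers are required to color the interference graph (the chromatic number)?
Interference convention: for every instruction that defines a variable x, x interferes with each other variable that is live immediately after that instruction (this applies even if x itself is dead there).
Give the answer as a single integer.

Block summaries:
  n0 def {w} use ∅
  n1 def {d,s} use ∅
  n2 def {d,v} use ∅
  n3 def {w} use {s,w}
  n4 def {c,d} use {d}
  n5 def {s,w} use {w}
  n6 def {v,w} use {w}
  n7 def {c,v} use {v}
  n8 def {c} use {v}

Liveness:
  n0 li=∅ lo={w}
  n1 li={w} lo={d,s,w}
  n2 li={w} lo={v,w}
  n3 li={s,w} lo={w}
  n4 li={d} lo=∅
  n5 li={v,w} lo={v}
  n6 li={w} lo={v}
  n7 li={v} lo={v}
  n8 li={v} lo=∅

Interfere edges:
  c: {d,v}
  d: {c,s,v,w}
  s: {d,v,w}
  v: {c,d,s,w}
  w: {d,s,v}

Colouring:
  lower bound: {d,s,v,w} mutually conflict ⇒ χ ≥ 4
  4-colouring: R0={d}  R1={v}  R2={c,s}  R3={w}
  χ = 4

Answer: 4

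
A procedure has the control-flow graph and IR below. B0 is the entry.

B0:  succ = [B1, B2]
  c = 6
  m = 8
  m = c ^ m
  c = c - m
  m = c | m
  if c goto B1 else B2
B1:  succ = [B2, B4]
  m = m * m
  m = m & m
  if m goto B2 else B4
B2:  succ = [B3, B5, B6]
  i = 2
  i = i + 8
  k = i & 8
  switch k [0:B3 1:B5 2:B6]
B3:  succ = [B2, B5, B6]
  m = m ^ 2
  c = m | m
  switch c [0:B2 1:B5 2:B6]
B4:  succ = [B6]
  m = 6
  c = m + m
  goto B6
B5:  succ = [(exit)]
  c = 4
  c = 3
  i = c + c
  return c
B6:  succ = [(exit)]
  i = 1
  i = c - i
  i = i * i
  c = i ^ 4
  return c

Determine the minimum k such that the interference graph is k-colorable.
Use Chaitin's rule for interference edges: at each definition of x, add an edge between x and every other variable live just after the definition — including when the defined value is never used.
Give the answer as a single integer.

def/use:
  B0: def={c,m} ue=∅
  B1: def={m} ue={m}
  B2: def={i,k} ue=∅
  B3: def={c,m} ue={m}
  B4: def={c,m} ue=∅
  B5: def={c,i} ue=∅
  B6: def={c,i} ue={c}

Live sets:
  B0 li=∅ lo={c,m}
  B1 li={c,m} lo={c,m}
  B2 li={c,m} lo={c,m}
  B3 li={m} lo={c,m}
  B4 li=∅ lo={c}
  B5 li=∅ lo=∅
  B6 li={c} lo=∅

Interference:
  c↔{i,k,m}
  i↔{c,m}
  k↔{c,m}
  m↔{c,i,k}

Registers:
  lower bound: {c,i,m} mutually conflict ⇒ χ ≥ 3
  3-colouring: R0={c}  R1={m}  R2={i,k}
  χ = 3

Answer: 3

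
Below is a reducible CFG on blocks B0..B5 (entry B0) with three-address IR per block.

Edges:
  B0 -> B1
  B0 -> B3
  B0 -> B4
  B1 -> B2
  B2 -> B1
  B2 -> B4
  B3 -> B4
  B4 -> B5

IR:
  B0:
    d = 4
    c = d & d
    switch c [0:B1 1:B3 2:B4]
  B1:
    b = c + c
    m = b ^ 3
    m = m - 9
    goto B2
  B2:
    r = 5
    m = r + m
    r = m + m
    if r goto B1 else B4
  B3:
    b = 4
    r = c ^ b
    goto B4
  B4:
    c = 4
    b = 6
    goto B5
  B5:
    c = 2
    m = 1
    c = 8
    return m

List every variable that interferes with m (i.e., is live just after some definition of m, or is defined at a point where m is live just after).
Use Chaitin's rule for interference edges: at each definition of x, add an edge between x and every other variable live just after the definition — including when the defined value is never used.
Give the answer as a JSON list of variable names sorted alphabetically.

def/use:
  B0: def={c,d} ue=∅
  B1: def={b,m} ue={c}
  B2: def={m,r} ue={m}
  B3: def={b,r} ue={c}
  B4: def={b,c} ue=∅
  B5: def={c,m} ue=∅

Live sets:
  live B0: ∅→{c}
  live B1: {c}→{c,m}
  live B2: {c,m}→{c}
  live B3: {c}→∅
  live B4: ∅→∅
  live B5: ∅→∅

Interference:
  b↔{c}
  c↔{b,m,r}
  d↔∅
  m↔{c,r}
  r↔{c,m}

N(m) = ["c", "r"]

Answer: ["c", "r"]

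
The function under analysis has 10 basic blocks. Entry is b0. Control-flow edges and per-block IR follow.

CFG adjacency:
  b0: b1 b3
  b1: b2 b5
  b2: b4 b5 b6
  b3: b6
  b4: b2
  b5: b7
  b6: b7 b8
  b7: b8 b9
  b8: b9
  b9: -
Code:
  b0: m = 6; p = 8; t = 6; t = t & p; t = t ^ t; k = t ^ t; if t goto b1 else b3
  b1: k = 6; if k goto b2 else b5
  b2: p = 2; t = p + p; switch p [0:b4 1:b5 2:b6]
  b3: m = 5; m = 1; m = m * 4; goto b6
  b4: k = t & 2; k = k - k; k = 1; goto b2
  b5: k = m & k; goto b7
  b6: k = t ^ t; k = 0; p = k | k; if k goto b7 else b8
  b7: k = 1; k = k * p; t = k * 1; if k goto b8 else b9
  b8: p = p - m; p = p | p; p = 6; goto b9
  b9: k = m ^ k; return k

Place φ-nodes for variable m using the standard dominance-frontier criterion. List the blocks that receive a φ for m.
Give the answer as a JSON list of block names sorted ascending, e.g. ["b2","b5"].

Answer: ["b6", "b7", "b8", "b9"]

Derivation:
idom tree: b1←b0 b2←b1 b3←b0 b4←b2 b5←b1 b6←b0 b7←b0 b8←b0 b9←b0
Join-block Dom:
  b2: preds {b1,b4}: {b0,b1} ∩ {b0,b1,b2,b4} = {b0,b1}; idom=b1
  b5: preds {b1,b2}: {b0,b1} ∩ {b0,b1,b2} = {b0,b1}; idom=b1
  b6: preds {b2,b3}: {b0,b1,b2} ∩ {b0,b3} = {b0}; idom=b0
  b7: preds {b5,b6}: {b0,b1,b5} ∩ {b0,b6} = {b0}; idom=b0
  b8: preds {b6,b7}: {b0,b6} ∩ {b0,b7} = {b0}; idom=b0
  b9: preds {b7,b8}: {b0,b7} ∩ {b0,b8} = {b0}; idom=b0

Frontier:
  b2←b1: walk · to b1
  b2←b4: walk b4→b2 to b1
  b5←b1: walk · to b1
  b5←b2: walk b2 to b1
  b6←b2: walk b2→b1 to b0
  b6←b3: walk b3 to b0
  b7←b5: walk b5→b1 to b0
  b7←b6: walk b6 to b0
  b8←b6: walk b6 to b0
  b8←b7: walk b7 to b0
  b9←b7: walk b7 to b0
  b9←b8: walk b8 to b0
  b0 → ∅
  b1 → {b6,b7}
  b2 → {b2,b5,b6}
  b3 → {b6}
  b4 → {b2}
  b5 → {b7}
  b6 → {b7,b8}
  b7 → {b8,b9}
  b8 → {b9}
  b9 → ∅

φ for m: defs {b0,b3}
  DF⁺ = {b6,b7,b8,b9}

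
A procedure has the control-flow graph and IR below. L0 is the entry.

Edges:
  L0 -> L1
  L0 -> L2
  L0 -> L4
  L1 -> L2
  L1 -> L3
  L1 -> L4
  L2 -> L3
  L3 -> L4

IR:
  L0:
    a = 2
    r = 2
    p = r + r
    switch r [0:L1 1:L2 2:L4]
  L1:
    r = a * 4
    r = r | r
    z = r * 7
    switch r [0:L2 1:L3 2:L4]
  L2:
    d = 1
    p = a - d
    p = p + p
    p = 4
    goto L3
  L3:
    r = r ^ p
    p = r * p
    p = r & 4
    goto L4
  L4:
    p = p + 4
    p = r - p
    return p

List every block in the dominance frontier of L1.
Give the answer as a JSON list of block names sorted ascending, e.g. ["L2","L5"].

Answer: ["L2", "L3", "L4"]

Derivation:
idom tree: L1←L0 L2←L0 L3←L0 L4←L0
Dom∩ at merges:
  L2: preds {L0,L1}: {L0} ∩ {L0,L1} = {L0}; idom=L0
  L3: preds {L1,L2}: {L0,L1} ∩ {L0,L2} = {L0}; idom=L0
  L4: preds {L0,L1,L3}: {L0} ∩ {L0,L1} ∩ {L0,L3} = {L0}; idom=L0

Frontier:
  join L2 pred L0: · stop@L0
  join L2 pred L1: L1 stop@L0
  join L3 pred L1: L1 stop@L0
  join L3 pred L2: L2 stop@L0
  join L4 pred L0: · stop@L0
  join L4 pred L1: L1 stop@L0
  join L4 pred L3: L3 stop@L0
  L0 → ∅
  L1 → {L2,L3,L4}
  L2 → {L3}
  L3 → {L4}
  L4 → ∅

DF(L1) = ["L2", "L3", "L4"]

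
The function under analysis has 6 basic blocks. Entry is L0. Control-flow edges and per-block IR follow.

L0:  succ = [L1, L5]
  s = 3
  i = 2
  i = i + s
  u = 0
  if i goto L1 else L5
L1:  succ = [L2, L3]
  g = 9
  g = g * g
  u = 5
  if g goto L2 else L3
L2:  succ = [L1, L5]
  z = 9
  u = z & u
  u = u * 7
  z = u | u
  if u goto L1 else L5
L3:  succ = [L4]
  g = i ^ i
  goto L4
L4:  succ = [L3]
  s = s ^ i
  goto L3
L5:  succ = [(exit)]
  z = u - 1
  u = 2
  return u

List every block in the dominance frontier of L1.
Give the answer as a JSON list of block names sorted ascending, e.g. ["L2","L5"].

Answer: ["L1", "L5"]

Working:
idom tree: L1←L0 L2←L1 L3←L1 L4←L3 L5←L0
Dom∩ at merges:
  L1: preds {L0,L2}: {L0} ∩ {L0,L1,L2} = {L0}; idom=L0
  L3: preds {L1,L4}: {L0,L1} ∩ {L0,L1,L3,L4} = {L0,L1}; idom=L1
  L5: preds {L0,L2}: {L0} ∩ {L0,L1,L2} = {L0}; idom=L0

Frontier:
  L1←L0: walk · to L0
  L1←L2: walk L2→L1 to L0
  L3←L1: walk · to L1
  L3←L4: walk L4→L3 to L1
  L5←L0: walk · to L0
  L5←L2: walk L2→L1 to L0
  L0 → ∅
  L1 → {L1,L5}
  L2 → {L1,L5}
  L3 → {L3}
  L4 → {L3}
  L5 → ∅

DF(L1) = ["L1", "L5"]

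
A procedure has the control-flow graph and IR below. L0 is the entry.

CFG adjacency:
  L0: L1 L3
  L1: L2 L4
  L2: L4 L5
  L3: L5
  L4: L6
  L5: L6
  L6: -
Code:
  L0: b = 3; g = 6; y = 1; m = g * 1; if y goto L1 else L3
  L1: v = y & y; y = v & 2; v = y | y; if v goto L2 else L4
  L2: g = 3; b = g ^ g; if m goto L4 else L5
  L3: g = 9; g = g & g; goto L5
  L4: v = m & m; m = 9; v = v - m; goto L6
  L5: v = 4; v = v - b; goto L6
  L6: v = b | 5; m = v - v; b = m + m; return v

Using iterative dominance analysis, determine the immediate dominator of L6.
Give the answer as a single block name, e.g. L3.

Answer: L0

Derivation:
idom tree: L1←L0 L2←L1 L3←L0 L4←L1 L5←L0 L6←L0
Dom∩ at merges:
  L4: preds {L1,L2}: {L0,L1} ∩ {L0,L1,L2} = {L0,L1}; idom=L1
  L5: preds {L2,L3}: {L0,L1,L2} ∩ {L0,L3} = {L0}; idom=L0
  L6: preds {L4,L5}: {L0,L1,L4} ∩ {L0,L5} = {L0}; idom=L0

idom(L6) = L0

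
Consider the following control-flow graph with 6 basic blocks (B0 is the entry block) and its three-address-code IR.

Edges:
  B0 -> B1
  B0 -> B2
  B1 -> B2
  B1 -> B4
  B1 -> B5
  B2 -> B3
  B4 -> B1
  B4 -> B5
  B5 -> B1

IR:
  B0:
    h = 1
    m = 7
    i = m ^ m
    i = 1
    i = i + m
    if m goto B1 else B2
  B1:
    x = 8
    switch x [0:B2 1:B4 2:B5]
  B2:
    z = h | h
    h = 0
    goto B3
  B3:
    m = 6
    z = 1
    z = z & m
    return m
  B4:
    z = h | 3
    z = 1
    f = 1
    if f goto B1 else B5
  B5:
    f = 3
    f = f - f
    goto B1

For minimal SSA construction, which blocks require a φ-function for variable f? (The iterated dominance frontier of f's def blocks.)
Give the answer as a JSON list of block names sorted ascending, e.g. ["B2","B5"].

Answer: ["B1", "B2", "B5"]

Derivation:
idom tree: B1←B0 B2←B0 B3←B2 B4←B1 B5←B1
Dom∩ at merges:
  B1: preds {B0,B4,B5}: {B0} ∩ {B0,B1,B4} ∩ {B0,B1,B5} = {B0}; idom=B0
  B2: preds {B0,B1}: {B0} ∩ {B0,B1} = {B0}; idom=B0
  B5: preds {B1,B4}: {B0,B1} ∩ {B0,B1,B4} = {B0,B1}; idom=B1

DF derivation:
  join B1 pred B0: · stop@B0
  join B1 pred B4: B4→B1 stop@B0
  join B1 pred B5: B5→B1 stop@B0
  join B2 pred B0: · stop@B0
  join B2 pred B1: B1 stop@B0
  join B5 pred B1: · stop@B1
  join B5 pred B4: B4 stop@B1
  B0: DF=∅
  B1: DF={B1,B2}
  B2: DF=∅
  B3: DF=∅
  B4: DF={B1,B5}
  B5: DF={B1}

φ for f: defs {B4,B5}
  DF⁺ = {B1,B2,B5}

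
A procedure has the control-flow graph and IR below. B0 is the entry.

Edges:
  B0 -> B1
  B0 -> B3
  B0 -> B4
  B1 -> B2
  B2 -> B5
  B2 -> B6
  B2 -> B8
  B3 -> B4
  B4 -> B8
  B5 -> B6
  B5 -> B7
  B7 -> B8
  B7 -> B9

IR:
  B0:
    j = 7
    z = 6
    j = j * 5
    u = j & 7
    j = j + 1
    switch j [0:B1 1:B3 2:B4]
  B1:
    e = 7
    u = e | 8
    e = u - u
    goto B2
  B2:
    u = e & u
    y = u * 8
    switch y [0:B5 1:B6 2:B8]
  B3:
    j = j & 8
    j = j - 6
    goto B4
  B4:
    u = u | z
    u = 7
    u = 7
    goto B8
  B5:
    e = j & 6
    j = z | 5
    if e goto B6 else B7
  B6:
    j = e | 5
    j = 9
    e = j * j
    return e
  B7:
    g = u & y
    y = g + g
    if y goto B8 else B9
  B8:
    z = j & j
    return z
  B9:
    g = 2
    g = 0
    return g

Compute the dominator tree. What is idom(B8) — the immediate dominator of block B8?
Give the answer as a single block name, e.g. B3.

Answer: B0

Working:
idom tree: B1←B0 B2←B1 B3←B0 B4←B0 B5←B2 B6←B2 B7←B5 B8←B0 B9←B7
Join-block Dom:
  B4: preds {B0,B3}: {B0} ∩ {B0,B3} = {B0}; idom=B0
  B6: preds {B2,B5}: {B0,B1,B2} ∩ {B0,B1,B2,B5} = {B0,B1,B2}; idom=B2
  B8: preds {B2,B4,B7}: {B0,B1,B2} ∩ {B0,B4} ∩ {B0,B1,B2,B5,B7} = {B0}; idom=B0

idom(B8) = B0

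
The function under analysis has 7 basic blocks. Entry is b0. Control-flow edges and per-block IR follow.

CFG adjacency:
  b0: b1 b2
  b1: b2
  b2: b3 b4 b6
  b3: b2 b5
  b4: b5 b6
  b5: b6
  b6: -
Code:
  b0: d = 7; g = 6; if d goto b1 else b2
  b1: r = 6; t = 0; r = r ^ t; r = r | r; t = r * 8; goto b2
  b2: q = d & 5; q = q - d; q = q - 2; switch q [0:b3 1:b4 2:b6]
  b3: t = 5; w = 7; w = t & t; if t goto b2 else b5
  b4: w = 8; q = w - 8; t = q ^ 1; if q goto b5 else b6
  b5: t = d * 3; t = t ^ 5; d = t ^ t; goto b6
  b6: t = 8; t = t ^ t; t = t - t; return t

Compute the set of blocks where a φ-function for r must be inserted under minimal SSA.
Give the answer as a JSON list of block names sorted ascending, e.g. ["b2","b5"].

idom tree: b1←b0 b2←b0 b3←b2 b4←b2 b5←b2 b6←b2
Join-block Dom:
  b2: preds {b0,b1,b3}: {b0} ∩ {b0,b1} ∩ {b0,b2,b3} = {b0}; idom=b0
  b5: preds {b3,b4}: {b0,b2,b3} ∩ {b0,b2,b4} = {b0,b2}; idom=b2
  b6: preds {b2,b4,b5}: {b0,b2} ∩ {b0,b2,b4} ∩ {b0,b2,b5} = {b0,b2}; idom=b2

DF walk-up:
  b2←b0: walk · to b0
  b2←b1: walk b1 to b0
  b2←b3: walk b3→b2 to b0
  b5←b3: walk b3 to b2
  b5←b4: walk b4 to b2
  b6←b2: walk · to b2
  b6←b4: walk b4 to b2
  b6←b5: walk b5 to b2
  b0 → ∅
  b1 → {b2}
  b2 → {b2}
  b3 → {b2,b5}
  b4 → {b5,b6}
  b5 → {b6}
  b6 → ∅

φ for r: defs {b1}
  DF⁺ = {b2}

Answer: ["b2"]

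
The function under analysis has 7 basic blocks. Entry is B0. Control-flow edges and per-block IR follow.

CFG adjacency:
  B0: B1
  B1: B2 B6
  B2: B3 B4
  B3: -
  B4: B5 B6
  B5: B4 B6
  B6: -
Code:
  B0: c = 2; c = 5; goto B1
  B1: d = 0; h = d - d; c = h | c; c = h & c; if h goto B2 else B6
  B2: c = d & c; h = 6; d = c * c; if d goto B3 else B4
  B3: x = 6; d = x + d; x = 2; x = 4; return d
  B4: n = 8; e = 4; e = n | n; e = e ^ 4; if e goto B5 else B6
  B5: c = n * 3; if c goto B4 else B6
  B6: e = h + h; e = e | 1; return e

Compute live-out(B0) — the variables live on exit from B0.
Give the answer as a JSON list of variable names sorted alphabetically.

Block summaries:
  B0: {c} / ∅
  B1: {c,d,h} / {c}
  B2: {c,d,h} / {c,d}
  B3: {d,x} / {d}
  B4: {e,n} / ∅
  B5: {c} / {n}
  B6: {e} / {h}

Backward fixpoint:
  live B0: ∅→{c}
  live B1: {c}→{c,d,h}
  live B2: {c,d}→{d,h}
  live B3: {d}→∅
  live B4: {h}→{h,n}
  live B5: {h,n}→{h}
  live B6: {h}→∅

live-out(B0) = ["c"]

Answer: ["c"]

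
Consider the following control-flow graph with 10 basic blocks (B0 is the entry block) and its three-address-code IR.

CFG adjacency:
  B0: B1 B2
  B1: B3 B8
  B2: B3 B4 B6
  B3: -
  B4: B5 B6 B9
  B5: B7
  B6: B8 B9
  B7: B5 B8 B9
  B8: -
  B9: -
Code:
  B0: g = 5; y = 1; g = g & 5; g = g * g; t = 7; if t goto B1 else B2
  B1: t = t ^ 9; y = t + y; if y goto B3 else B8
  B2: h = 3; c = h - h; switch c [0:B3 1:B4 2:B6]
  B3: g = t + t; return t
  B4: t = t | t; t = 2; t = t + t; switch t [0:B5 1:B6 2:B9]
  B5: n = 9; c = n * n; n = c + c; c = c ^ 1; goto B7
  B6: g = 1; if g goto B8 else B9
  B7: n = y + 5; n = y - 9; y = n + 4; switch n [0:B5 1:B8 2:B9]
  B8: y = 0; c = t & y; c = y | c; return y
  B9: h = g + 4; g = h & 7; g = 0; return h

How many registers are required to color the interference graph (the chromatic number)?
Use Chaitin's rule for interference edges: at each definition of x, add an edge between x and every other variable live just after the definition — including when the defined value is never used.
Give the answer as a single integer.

Answer: 5

Working:
Block summaries:
  B0: {g,t,y} / ∅
  B1: {t,y} / {t,y}
  B2: {c,h} / ∅
  B3: {g} / {t}
  B4: {t} / {t}
  B5: {c,n} / ∅
  B6: {g} / ∅
  B7: {n,y} / {y}
  B8: {c,y} / {t}
  B9: {g,h} / {g}

Liveness:
  live B0: ∅→{g,t,y}
  live B1: {t,y}→{t}
  live B2: {g,t,y}→{g,t,y}
  live B3: {t}→∅
  live B4: {g,t,y}→{g,t,y}
  live B5: {g,t,y}→{g,t,y}
  live B6: {t}→{g,t}
  live B7: {g,t,y}→{g,t,y}
  live B8: {t}→∅
  live B9: {g}→∅

Interference:
  c — {g,n,t,y}
  g — {c,h,n,t,y}
  h — {g,t,y}
  n — {c,g,t,y}
  t — {c,g,h,n,y}
  y — {c,g,h,n,t}

Chromatic number:
  clique {c,g,n,t,y} ⇒ need ≥ 5
  5-colouring: r0={g}  r1={t}  r2={y}  r3={c,h}  r4={n}
  χ = 5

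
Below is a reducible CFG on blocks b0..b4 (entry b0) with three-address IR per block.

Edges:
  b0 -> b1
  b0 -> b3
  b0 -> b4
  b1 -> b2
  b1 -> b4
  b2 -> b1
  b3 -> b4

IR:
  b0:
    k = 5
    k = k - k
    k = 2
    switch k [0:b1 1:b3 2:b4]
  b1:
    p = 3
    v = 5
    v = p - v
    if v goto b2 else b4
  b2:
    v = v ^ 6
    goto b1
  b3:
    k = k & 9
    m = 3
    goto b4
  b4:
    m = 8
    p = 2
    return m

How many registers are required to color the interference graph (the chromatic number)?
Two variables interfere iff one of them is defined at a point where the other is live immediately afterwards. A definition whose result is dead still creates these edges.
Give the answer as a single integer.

Answer: 2

Working:
Per-block:
  b0 def {k} use ∅
  b1 def {p,v} use ∅
  b2 def {v} use {v}
  b3 def {k,m} use {k}
  b4 def {m,p} use ∅

Liveness:
  b0 li=∅ lo={k}
  b1 li=∅ lo={v}
  b2 li={v} lo=∅
  b3 li={k} lo=∅
  b4 li=∅ lo=∅

Interfere edges:
  k: ∅
  m: {p}
  p: {m,v}
  v: {p}

Colouring:
  {m,p} pairwise interfere (2-clique) ⇒ χ ≥ 2
  assign k→c0 m→c1 p→c0 v→c1 — no edge inside a register ⇒ χ ≤ 2
  χ = 2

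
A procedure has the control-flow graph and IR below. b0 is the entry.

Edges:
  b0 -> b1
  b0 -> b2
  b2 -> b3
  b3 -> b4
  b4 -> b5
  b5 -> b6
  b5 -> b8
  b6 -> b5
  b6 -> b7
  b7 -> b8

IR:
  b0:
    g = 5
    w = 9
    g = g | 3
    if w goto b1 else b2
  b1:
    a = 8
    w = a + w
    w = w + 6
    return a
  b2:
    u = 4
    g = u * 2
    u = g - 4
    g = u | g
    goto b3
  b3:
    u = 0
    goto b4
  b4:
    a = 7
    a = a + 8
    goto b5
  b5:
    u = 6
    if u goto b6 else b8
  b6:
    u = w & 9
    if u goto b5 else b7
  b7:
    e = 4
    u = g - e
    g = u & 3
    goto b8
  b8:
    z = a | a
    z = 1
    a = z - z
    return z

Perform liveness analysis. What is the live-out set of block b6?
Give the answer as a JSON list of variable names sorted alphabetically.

def/use:
  b0 def {g,w} use ∅
  b1 def {a,w} use {w}
  b2 def {g,u} use ∅
  b3 def {u} use ∅
  b4 def {a} use ∅
  b5 def {u} use ∅
  b6 def {u} use {w}
  b7 def {e,g,u} use {g}
  b8 def {a,z} use {a}

Backward fixpoint:
  live b0: ∅→{w}
  live b1: {w}→∅
  live b2: {w}→{g,w}
  live b3: {g,w}→{g,w}
  live b4: {g,w}→{a,g,w}
  live b5: {a,g,w}→{a,g,w}
  live b6: {a,g,w}→{a,g,w}
  live b7: {a,g}→{a}
  live b8: {a}→∅

live-out(b6) = ["a", "g", "w"]

Answer: ["a", "g", "w"]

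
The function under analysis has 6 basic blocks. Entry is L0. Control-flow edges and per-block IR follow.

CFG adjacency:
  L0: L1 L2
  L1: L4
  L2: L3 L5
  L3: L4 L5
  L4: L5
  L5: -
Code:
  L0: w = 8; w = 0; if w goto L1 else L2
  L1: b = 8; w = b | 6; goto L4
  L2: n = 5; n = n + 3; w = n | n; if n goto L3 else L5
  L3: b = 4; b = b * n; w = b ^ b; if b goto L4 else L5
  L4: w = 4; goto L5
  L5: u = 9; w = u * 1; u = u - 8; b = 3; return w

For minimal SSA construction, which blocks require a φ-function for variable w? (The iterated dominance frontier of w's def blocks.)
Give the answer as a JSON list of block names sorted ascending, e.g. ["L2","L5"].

Answer: ["L4", "L5"]

Derivation:
idom tree: L1←L0 L2←L0 L3←L2 L4←L0 L5←L0
Dom∩ at merges:
  L4: preds {L1,L3}: {L0,L1} ∩ {L0,L2,L3} = {L0}; idom=L0
  L5: preds {L2,L3,L4}: {L0,L2} ∩ {L0,L2,L3} ∩ {L0,L4} = {L0}; idom=L0

DF walk-up:
  L4←L1: walk L1 to L0
  L4←L3: walk L3→L2 to L0
  L5←L2: walk L2 to L0
  L5←L3: walk L3→L2 to L0
  L5←L4: walk L4 to L0
  L0: DF=∅
  L1: DF={L4}
  L2: DF={L4,L5}
  L3: DF={L4,L5}
  L4: DF={L5}
  L5: DF=∅

φ for w: defs {L0,L1,L2,L3,L4,L5}
  DF⁺ = {L4,L5}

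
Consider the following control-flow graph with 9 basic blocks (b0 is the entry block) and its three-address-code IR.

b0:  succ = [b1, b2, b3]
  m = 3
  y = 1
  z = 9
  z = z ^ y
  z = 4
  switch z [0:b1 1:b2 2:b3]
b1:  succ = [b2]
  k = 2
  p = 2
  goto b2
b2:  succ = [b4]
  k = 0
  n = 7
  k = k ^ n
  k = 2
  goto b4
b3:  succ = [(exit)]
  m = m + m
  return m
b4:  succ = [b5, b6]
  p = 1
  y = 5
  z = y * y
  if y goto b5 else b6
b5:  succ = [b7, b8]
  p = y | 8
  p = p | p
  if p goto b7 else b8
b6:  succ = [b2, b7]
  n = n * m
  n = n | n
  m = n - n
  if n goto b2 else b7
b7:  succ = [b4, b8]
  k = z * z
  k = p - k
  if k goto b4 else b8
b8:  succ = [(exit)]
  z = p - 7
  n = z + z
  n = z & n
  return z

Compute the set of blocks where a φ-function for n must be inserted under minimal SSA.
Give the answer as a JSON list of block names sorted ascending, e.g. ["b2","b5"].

Answer: ["b2", "b4", "b7", "b8"]

Working:
idom tree: b1←b0 b2←b0 b3←b0 b4←b2 b5←b4 b6←b4 b7←b4 b8←b4
Dom at joins:
  b2: preds {b0,b1,b6}: {b0} ∩ {b0,b1} ∩ {b0,b2,b4,b6} = {b0}; idom=b0
  b4: preds {b2,b7}: {b0,b2} ∩ {b0,b2,b4,b7} = {b0,b2}; idom=b2
  b7: preds {b5,b6}: {b0,b2,b4,b5} ∩ {b0,b2,b4,b6} = {b0,b2,b4}; idom=b4
  b8: preds {b5,b7}: {b0,b2,b4,b5} ∩ {b0,b2,b4,b7} = {b0,b2,b4}; idom=b4

DF walk-up:
  b2←b0: walk · to b0
  b2←b1: walk b1 to b0
  b2←b6: walk b6→b4→b2 to b0
  b4←b2: walk · to b2
  b4←b7: walk b7→b4 to b2
  b7←b5: walk b5 to b4
  b7←b6: walk b6 to b4
  b8←b5: walk b5 to b4
  b8←b7: walk b7 to b4
  DF(b0)=∅
  DF(b1)={b2}
  DF(b2)={b2}
  DF(b3)=∅
  DF(b4)={b2,b4}
  DF(b5)={b7,b8}
  DF(b6)={b2,b7}
  DF(b7)={b4,b8}
  DF(b8)=∅

φ for n: defs {b2,b6,b8}
  DF⁺ = {b2,b4,b7,b8}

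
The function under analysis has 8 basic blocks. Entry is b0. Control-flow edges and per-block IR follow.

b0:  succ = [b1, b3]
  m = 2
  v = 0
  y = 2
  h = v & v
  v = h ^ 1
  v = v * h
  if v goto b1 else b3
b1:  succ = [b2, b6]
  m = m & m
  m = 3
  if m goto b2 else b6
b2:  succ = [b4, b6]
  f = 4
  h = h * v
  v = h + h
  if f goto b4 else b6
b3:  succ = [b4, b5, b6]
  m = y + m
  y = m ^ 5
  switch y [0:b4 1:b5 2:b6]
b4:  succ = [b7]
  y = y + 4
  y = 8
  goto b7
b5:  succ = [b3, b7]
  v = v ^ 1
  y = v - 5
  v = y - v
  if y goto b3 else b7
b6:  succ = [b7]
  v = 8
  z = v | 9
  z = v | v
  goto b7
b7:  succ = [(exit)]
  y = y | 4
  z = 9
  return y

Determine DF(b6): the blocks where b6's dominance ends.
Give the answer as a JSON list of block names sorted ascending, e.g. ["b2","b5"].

idom tree: b1←b0 b2←b1 b3←b0 b4←b0 b5←b3 b6←b0 b7←b0
Join-block Dom:
  b3: preds {b0,b5}: {b0} ∩ {b0,b3,b5} = {b0}; idom=b0
  b4: preds {b2,b3}: {b0,b1,b2} ∩ {b0,b3} = {b0}; idom=b0
  b6: preds {b1,b2,b3}: {b0,b1} ∩ {b0,b1,b2} ∩ {b0,b3} = {b0}; idom=b0
  b7: preds {b4,b5,b6}: {b0,b4} ∩ {b0,b3,b5} ∩ {b0,b6} = {b0}; idom=b0

DF walk-up:
  b3←b0: walk · to b0
  b3←b5: walk b5→b3 to b0
  b4←b2: walk b2→b1 to b0
  b4←b3: walk b3 to b0
  b6←b1: walk b1 to b0
  b6←b2: walk b2→b1 to b0
  b6←b3: walk b3 to b0
  b7←b4: walk b4 to b0
  b7←b5: walk b5→b3 to b0
  b7←b6: walk b6 to b0
  b0: DF=∅
  b1: DF={b4,b6}
  b2: DF={b4,b6}
  b3: DF={b3,b4,b6,b7}
  b4: DF={b7}
  b5: DF={b3,b7}
  b6: DF={b7}
  b7: DF=∅

DF(b6) = ["b7"]

Answer: ["b7"]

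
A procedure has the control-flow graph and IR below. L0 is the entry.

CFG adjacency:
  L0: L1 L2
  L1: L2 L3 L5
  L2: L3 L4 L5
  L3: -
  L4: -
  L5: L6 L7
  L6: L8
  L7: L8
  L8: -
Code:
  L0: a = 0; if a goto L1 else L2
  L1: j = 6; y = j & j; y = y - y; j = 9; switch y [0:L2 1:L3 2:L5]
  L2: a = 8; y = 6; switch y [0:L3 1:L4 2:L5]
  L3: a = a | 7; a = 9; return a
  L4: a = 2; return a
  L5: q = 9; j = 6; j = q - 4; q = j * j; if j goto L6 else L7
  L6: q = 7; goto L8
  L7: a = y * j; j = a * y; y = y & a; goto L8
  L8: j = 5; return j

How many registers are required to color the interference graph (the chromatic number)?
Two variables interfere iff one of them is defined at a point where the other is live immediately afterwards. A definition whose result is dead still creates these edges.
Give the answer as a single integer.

def/use:
  L0 def {a} use ∅
  L1 def {j,y} use ∅
  L2 def {a,y} use ∅
  L3 def {a} use {a}
  L4 def {a} use ∅
  L5 def {j,q} use ∅
  L6 def {q} use ∅
  L7 def {a,j,y} use {j,y}
  L8 def {j} use ∅

Liveness:
  L0: in=∅ out={a}
  L1: in={a} out={a,y}
  L2: in=∅ out={a,y}
  L3: in={a} out=∅
  L4: in=∅ out=∅
  L5: in={y} out={j,y}
  L6: in=∅ out=∅
  L7: in={j,y} out=∅
  L8: in=∅ out=∅

Interfere edges:
  a↔{j,y}
  j↔{a,q,y}
  q↔{j,y}
  y↔{a,j,q}

Colouring:
  {a,j,y} pairwise interfere (3-clique) ⇒ χ ≥ 3
  3-colouring: r0={j}  r1={y}  r2={a,q}
  χ = 3

Answer: 3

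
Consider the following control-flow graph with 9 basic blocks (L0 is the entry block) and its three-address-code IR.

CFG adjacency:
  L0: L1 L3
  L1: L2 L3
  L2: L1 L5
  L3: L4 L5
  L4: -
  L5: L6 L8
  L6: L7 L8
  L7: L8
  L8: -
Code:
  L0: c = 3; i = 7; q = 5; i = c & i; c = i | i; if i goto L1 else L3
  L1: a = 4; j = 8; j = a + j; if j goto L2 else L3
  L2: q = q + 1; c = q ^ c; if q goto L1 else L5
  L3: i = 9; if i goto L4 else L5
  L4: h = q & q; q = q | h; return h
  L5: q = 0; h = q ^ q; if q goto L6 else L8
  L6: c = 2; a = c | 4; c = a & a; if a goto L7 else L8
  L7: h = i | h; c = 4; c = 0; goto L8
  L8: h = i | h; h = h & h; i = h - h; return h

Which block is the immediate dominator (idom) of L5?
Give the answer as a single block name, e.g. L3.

idom tree: L1←L0 L2←L1 L3←L0 L4←L3 L5←L0 L6←L5 L7←L6 L8←L5
Join-block Dom:
  L1: preds {L0,L2}: {L0} ∩ {L0,L1,L2} = {L0}; idom=L0
  L3: preds {L0,L1}: {L0} ∩ {L0,L1} = {L0}; idom=L0
  L5: preds {L2,L3}: {L0,L1,L2} ∩ {L0,L3} = {L0}; idom=L0
  L8: preds {L5,L6,L7}: {L0,L5} ∩ {L0,L5,L6} ∩ {L0,L5,L6,L7} = {L0,L5}; idom=L5

idom(L5) = L0

Answer: L0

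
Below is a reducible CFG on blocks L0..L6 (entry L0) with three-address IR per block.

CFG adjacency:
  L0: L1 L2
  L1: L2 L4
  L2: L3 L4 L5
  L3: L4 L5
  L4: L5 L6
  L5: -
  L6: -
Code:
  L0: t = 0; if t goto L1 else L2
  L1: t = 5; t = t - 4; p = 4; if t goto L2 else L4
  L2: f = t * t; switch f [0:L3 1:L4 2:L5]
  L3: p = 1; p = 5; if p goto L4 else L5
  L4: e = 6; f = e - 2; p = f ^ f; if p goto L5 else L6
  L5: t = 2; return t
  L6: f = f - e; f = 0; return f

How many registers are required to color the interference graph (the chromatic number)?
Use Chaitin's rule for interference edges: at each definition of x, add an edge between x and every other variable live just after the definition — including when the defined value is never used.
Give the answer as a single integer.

Per-block:
  L0: def={t} ue=∅
  L1: def={p,t} ue=∅
  L2: def={f} ue={t}
  L3: def={p} ue=∅
  L4: def={e,f,p} ue=∅
  L5: def={t} ue=∅
  L6: def={f} ue={e,f}

Liveness:
  L0: in=∅ out={t}
  L1: in=∅ out={t}
  L2: in={t} out=∅
  L3: in=∅ out=∅
  L4: in=∅ out={e,f}
  L5: in=∅ out=∅
  L6: in={e,f} out=∅

Interference:
  e — {f,p}
  f — {e,p}
  p — {e,f,t}
  t — {p}

Chromatic number:
  {e,f,p} pairwise interfere (3-clique) ⇒ χ ≥ 3
  3-colouring: r0={p}  r1={e,t}  r2={f}
  χ = 3

Answer: 3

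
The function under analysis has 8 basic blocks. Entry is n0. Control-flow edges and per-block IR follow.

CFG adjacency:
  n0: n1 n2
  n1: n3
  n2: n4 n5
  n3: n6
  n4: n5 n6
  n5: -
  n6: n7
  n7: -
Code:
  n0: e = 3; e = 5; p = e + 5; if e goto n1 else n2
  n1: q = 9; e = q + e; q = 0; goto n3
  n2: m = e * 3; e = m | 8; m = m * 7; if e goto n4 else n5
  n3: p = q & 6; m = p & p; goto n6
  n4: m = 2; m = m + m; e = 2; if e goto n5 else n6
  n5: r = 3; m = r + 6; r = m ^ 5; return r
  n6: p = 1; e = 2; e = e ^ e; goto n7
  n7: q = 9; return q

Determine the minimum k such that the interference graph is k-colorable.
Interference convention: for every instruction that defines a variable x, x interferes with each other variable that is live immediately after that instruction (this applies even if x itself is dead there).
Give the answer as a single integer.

Answer: 2

Working:
def/use:
  n0: def={e,p} ue=∅
  n1: def={e,q} ue={e}
  n2: def={e,m} ue={e}
  n3: def={m,p} ue={q}
  n4: def={e,m} ue=∅
  n5: def={m,r} ue=∅
  n6: def={e,p} ue=∅
  n7: def={q} ue=∅

Liveness:
  n0 li=∅ lo={e}
  n1 li={e} lo={q}
  n2 li={e} lo=∅
  n3 li={q} lo=∅
  n4 li=∅ lo=∅
  n5 li=∅ lo=∅
  n6 li=∅ lo=∅
  n7 li=∅ lo=∅

Interference:
  e: {m,p,q}
  m: {e}
  p: {e}
  q: {e}
  r: ∅

Registers:
  {e,m} pairwise interfere (2-clique) ⇒ χ ≥ 2
  2-colouring: R0={e,r}  R1={m,p,q}
  χ = 2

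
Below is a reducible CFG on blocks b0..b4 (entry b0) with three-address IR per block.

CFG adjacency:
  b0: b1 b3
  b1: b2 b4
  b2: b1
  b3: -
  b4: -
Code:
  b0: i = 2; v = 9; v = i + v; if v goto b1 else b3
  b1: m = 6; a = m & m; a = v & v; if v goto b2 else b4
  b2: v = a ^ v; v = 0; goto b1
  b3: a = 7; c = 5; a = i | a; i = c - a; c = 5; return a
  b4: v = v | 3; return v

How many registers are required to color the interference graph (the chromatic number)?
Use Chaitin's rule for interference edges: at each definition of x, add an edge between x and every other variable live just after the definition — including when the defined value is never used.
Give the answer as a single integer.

Per-block:
  b0: {i,v} / ∅
  b1: {a,m} / {v}
  b2: {v} / {a,v}
  b3: {a,c,i} / {i}
  b4: {v} / {v}

Liveness:
  b0: in=∅ out={i,v}
  b1: in={v} out={a,v}
  b2: in={a,v} out={v}
  b3: in={i} out=∅
  b4: in={v} out=∅

Interference:
  a: {c,i,v}
  c: {a,i}
  i: {a,c,v}
  m: {v}
  v: {a,i,m}

Registers:
  {a,c,i} pairwise interfere (3-clique) ⇒ χ ≥ 3
  assign a→r0 c→r2 i→r1 m→r0 v→r2 — no edge inside a register ⇒ χ ≤ 3
  χ = 3

Answer: 3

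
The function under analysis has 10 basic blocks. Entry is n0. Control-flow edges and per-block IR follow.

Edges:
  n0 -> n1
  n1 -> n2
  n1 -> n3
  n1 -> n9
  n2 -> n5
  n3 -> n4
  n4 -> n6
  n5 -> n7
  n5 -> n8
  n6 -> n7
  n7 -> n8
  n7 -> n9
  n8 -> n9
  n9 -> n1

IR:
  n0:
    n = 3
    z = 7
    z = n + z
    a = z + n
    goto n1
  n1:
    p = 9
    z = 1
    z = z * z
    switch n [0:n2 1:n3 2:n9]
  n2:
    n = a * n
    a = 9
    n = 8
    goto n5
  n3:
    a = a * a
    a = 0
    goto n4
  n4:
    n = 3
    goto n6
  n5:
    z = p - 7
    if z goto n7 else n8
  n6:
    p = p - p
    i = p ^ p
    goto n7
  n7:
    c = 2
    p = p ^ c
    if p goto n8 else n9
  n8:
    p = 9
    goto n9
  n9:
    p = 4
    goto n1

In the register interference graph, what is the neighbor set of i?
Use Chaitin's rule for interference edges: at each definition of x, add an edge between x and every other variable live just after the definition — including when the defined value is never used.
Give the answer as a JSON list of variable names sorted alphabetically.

Answer: ["a", "n", "p"]

Derivation:
Block summaries:
  n0: def={a,n,z} ue=∅
  n1: def={p,z} ue={n}
  n2: def={a,n} ue={a,n}
  n3: def={a} ue={a}
  n4: def={n} ue=∅
  n5: def={z} ue={p}
  n6: def={i,p} ue={p}
  n7: def={c,p} ue={p}
  n8: def={p} ue=∅
  n9: def={p} ue=∅

Live sets:
  live n0: ∅→{a,n}
  live n1: {a,n}→{a,n,p}
  live n2: {a,n,p}→{a,n,p}
  live n3: {a,p}→{a,p}
  live n4: {a,p}→{a,n,p}
  live n5: {a,n,p}→{a,n,p}
  live n6: {a,n,p}→{a,n,p}
  live n7: {a,n,p}→{a,n}
  live n8: {a,n}→{a,n}
  live n9: {a,n}→{a,n}

Interference:
  a — {c,i,n,p,z}
  c — {a,n,p}
  i — {a,n,p}
  n — {a,c,i,p,z}
  p — {a,c,i,n,z}
  z — {a,n,p}

N(i) = ["a", "n", "p"]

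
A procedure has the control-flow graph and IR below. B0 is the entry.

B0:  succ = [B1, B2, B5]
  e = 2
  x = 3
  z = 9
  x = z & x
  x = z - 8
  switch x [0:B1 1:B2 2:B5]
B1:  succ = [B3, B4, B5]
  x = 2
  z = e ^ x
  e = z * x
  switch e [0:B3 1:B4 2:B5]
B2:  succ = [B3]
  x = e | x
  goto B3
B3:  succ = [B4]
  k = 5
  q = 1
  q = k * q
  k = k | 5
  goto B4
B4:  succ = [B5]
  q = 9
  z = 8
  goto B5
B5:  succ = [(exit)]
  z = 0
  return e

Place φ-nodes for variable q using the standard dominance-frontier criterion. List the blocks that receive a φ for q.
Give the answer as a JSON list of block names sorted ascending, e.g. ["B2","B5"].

idom tree: B1←B0 B2←B0 B3←B0 B4←B0 B5←B0
Dom at joins:
  B3: preds {B1,B2}: {B0,B1} ∩ {B0,B2} = {B0}; idom=B0
  B4: preds {B1,B3}: {B0,B1} ∩ {B0,B3} = {B0}; idom=B0
  B5: preds {B0,B1,B4}: {B0} ∩ {B0,B1} ∩ {B0,B4} = {B0}; idom=B0

Frontier:
  B3←B1: walk B1 to B0
  B3←B2: walk B2 to B0
  B4←B1: walk B1 to B0
  B4←B3: walk B3 to B0
  B5←B0: walk · to B0
  B5←B1: walk B1 to B0
  B5←B4: walk B4 to B0
  DF(B0)=∅
  DF(B1)={B3,B4,B5}
  DF(B2)={B3}
  DF(B3)={B4}
  DF(B4)={B5}
  DF(B5)=∅

φ for q: defs {B3,B4}
  DF⁺ = {B4,B5}

Answer: ["B4", "B5"]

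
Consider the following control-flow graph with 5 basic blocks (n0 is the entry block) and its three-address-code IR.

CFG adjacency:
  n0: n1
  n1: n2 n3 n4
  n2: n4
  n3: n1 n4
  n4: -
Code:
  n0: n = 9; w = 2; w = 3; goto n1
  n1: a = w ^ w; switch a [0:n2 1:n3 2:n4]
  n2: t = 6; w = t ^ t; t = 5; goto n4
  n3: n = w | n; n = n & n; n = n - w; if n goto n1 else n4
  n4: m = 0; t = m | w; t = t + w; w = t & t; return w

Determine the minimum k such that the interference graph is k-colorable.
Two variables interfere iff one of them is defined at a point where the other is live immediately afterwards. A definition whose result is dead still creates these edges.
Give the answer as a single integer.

Answer: 3

Analysis:
def/use:
  n0: def={n,w} ue=∅
  n1: def={a} ue={w}
  n2: def={t,w} ue=∅
  n3: def={n} ue={n,w}
  n4: def={m,t,w} ue={w}

Liveness:
  live n0: ∅→{n,w}
  live n1: {n,w}→{n,w}
  live n2: ∅→{w}
  live n3: {n,w}→{n,w}
  live n4: {w}→∅

Interference:
  a↔{n,w}
  m↔{w}
  n↔{a,w}
  t↔{w}
  w↔{a,m,n,t}

Colouring:
  {a,n,w} pairwise interfere (3-clique) ⇒ χ ≥ 3
  3-colouring: r0={w}  r1={a,m,t}  r2={n}
  χ = 3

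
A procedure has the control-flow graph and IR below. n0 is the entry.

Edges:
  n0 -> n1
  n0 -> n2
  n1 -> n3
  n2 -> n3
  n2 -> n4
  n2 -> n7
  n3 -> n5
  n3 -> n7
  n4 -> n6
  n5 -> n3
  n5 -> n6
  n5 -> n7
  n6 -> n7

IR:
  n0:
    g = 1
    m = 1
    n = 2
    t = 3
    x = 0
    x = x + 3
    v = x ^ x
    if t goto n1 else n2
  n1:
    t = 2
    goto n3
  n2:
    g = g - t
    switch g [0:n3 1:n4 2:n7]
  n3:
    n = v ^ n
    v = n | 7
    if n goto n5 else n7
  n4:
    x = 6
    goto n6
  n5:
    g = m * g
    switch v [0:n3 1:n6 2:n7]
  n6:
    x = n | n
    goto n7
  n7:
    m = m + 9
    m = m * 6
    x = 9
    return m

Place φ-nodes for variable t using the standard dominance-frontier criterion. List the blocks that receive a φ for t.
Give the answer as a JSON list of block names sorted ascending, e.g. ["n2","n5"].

Answer: ["n3", "n6", "n7"]

Working:
idom tree: n1←n0 n2←n0 n3←n0 n4←n2 n5←n3 n6←n0 n7←n0
Dom∩ at merges:
  n3: preds {n1,n2,n5}: {n0,n1} ∩ {n0,n2} ∩ {n0,n3,n5} = {n0}; idom=n0
  n6: preds {n4,n5}: {n0,n2,n4} ∩ {n0,n3,n5} = {n0}; idom=n0
  n7: preds {n2,n3,n5,n6}: {n0,n2} ∩ {n0,n3} ∩ {n0,n3,n5} ∩ {n0,n6} = {n0}; idom=n0

Frontier:
  join n3 pred n1: n1 stop@n0
  join n3 pred n2: n2 stop@n0
  join n3 pred n5: n5→n3 stop@n0
  join n6 pred n4: n4→n2 stop@n0
  join n6 pred n5: n5→n3 stop@n0
  join n7 pred n2: n2 stop@n0
  join n7 pred n3: n3 stop@n0
  join n7 pred n5: n5→n3 stop@n0
  join n7 pred n6: n6 stop@n0
  n0: DF=∅
  n1: DF={n3}
  n2: DF={n3,n6,n7}
  n3: DF={n3,n6,n7}
  n4: DF={n6}
  n5: DF={n3,n6,n7}
  n6: DF={n7}
  n7: DF=∅

φ for t: defs {n0,n1}
  DF⁺ = {n3,n6,n7}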